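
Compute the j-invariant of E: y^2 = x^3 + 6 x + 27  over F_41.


Delta = -16(4 a^3 + 27 b^2) mod 41 = 27
-1728 * (4 a)^3 = -1728 * (4*6)^3 mod 41 = 40
j = 40 * 27^(-1) mod 41 = 3

j = 3 (mod 41)


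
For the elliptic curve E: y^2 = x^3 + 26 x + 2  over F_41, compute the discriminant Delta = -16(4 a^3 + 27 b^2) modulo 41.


4 a^3 + 27 b^2 = 4*26^3 + 27*2^2 = 70304 + 108 = 70412
Delta = -16 * (70412) = -1126592
Delta mod 41 = 6

Delta = 6 (mod 41)


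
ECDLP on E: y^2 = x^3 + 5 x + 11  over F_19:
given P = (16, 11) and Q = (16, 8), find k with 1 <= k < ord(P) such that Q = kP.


Enumerate multiples of P until we hit Q = (16, 8):
  1P = (16, 11)
  2P = (10, 15)
  3P = (4, 0)
  4P = (10, 4)
  5P = (16, 8)
Match found at i = 5.

k = 5


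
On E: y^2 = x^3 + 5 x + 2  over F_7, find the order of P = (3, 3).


Compute successive multiples of P until we hit O:
  1P = (3, 3)
  2P = (3, 4)
  3P = O

ord(P) = 3


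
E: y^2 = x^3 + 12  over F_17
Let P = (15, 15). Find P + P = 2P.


Doubling: s = (3 x1^2 + a) / (2 y1)
s = (3*15^2 + 0) / (2*15) mod 17 = 14
x3 = s^2 - 2 x1 mod 17 = 14^2 - 2*15 = 13
y3 = s (x1 - x3) - y1 mod 17 = 14 * (15 - 13) - 15 = 13

2P = (13, 13)


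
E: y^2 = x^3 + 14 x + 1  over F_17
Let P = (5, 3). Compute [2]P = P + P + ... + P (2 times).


k = 2 = 10_2 (binary, LSB first: 01)
Double-and-add from P = (5, 3):
  bit 0 = 0: acc unchanged = O
  bit 1 = 1: acc = O + (15, 13) = (15, 13)

2P = (15, 13)


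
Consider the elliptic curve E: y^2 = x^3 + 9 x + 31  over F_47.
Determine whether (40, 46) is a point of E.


Check whether y^2 = x^3 + 9 x + 31 (mod 47) for (x, y) = (40, 46).
LHS: y^2 = 46^2 mod 47 = 1
RHS: x^3 + 9 x + 31 = 40^3 + 9*40 + 31 mod 47 = 1
LHS = RHS

Yes, on the curve


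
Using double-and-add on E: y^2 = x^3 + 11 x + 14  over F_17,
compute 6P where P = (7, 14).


k = 6 = 110_2 (binary, LSB first: 011)
Double-and-add from P = (7, 14):
  bit 0 = 0: acc unchanged = O
  bit 1 = 1: acc = O + (7, 3) = (7, 3)
  bit 2 = 1: acc = (7, 3) + (7, 14) = O

6P = O


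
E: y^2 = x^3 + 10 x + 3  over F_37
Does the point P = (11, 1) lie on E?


Check whether y^2 = x^3 + 10 x + 3 (mod 37) for (x, y) = (11, 1).
LHS: y^2 = 1^2 mod 37 = 1
RHS: x^3 + 10 x + 3 = 11^3 + 10*11 + 3 mod 37 = 1
LHS = RHS

Yes, on the curve


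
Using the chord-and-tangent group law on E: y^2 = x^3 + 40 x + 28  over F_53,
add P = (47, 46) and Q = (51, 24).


P != Q, so use the chord formula.
s = (y2 - y1) / (x2 - x1) = (31) / (4) mod 53 = 21
x3 = s^2 - x1 - x2 mod 53 = 21^2 - 47 - 51 = 25
y3 = s (x1 - x3) - y1 mod 53 = 21 * (47 - 25) - 46 = 45

P + Q = (25, 45)


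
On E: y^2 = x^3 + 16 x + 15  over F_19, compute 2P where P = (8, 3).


Doubling: s = (3 x1^2 + a) / (2 y1)
s = (3*8^2 + 16) / (2*3) mod 19 = 3
x3 = s^2 - 2 x1 mod 19 = 3^2 - 2*8 = 12
y3 = s (x1 - x3) - y1 mod 19 = 3 * (8 - 12) - 3 = 4

2P = (12, 4)


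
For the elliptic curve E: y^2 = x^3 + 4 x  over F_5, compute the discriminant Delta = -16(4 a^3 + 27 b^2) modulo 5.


4 a^3 + 27 b^2 = 4*4^3 + 27*0^2 = 256 + 0 = 256
Delta = -16 * (256) = -4096
Delta mod 5 = 4

Delta = 4 (mod 5)


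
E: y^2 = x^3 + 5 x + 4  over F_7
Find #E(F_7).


For each x in F_7, count y with y^2 = x^3 + 5 x + 4 mod 7:
  x = 0: RHS = 4, y in [2, 5]  -> 2 point(s)
  x = 2: RHS = 1, y in [1, 6]  -> 2 point(s)
  x = 3: RHS = 4, y in [2, 5]  -> 2 point(s)
  x = 4: RHS = 4, y in [2, 5]  -> 2 point(s)
  x = 5: RHS = 0, y in [0]  -> 1 point(s)
Affine points: 9. Add the point at infinity: total = 10.

#E(F_7) = 10


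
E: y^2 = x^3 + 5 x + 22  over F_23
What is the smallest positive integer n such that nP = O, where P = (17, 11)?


Compute successive multiples of P until we hit O:
  1P = (17, 11)
  2P = (16, 14)
  3P = (22, 4)
  4P = (20, 7)
  5P = (21, 2)
  6P = (3, 15)
  7P = (12, 4)
  8P = (7, 3)
  ... (continuing to 17P)
  17P = O

ord(P) = 17


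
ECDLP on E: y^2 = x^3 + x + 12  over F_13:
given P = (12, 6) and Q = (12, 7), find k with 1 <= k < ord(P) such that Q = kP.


Enumerate multiples of P until we hit Q = (12, 7):
  1P = (12, 6)
  2P = (5, 5)
  3P = (0, 5)
  4P = (2, 10)
  5P = (8, 8)
  6P = (3, 9)
  7P = (1, 12)
  8P = (9, 3)
  9P = (6, 0)
  10P = (9, 10)
  11P = (1, 1)
  12P = (3, 4)
  13P = (8, 5)
  14P = (2, 3)
  15P = (0, 8)
  16P = (5, 8)
  17P = (12, 7)
Match found at i = 17.

k = 17


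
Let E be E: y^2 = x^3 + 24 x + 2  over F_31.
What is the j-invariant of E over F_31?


Delta = -16(4 a^3 + 27 b^2) mod 31 = 12
-1728 * (4 a)^3 = -1728 * (4*24)^3 mod 31 = 30
j = 30 * 12^(-1) mod 31 = 18

j = 18 (mod 31)


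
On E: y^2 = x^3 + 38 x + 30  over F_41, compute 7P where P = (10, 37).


k = 7 = 111_2 (binary, LSB first: 111)
Double-and-add from P = (10, 37):
  bit 0 = 1: acc = O + (10, 37) = (10, 37)
  bit 1 = 1: acc = (10, 37) + (20, 37) = (11, 4)
  bit 2 = 1: acc = (11, 4) + (2, 27) = (32, 36)

7P = (32, 36)


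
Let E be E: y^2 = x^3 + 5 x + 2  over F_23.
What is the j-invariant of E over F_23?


Delta = -16(4 a^3 + 27 b^2) mod 23 = 1
-1728 * (4 a)^3 = -1728 * (4*5)^3 mod 23 = 12
j = 12 * 1^(-1) mod 23 = 12

j = 12 (mod 23)


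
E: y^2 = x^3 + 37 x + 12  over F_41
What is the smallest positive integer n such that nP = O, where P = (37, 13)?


Compute successive multiples of P until we hit O:
  1P = (37, 13)
  2P = (31, 35)
  3P = (32, 37)
  4P = (18, 27)
  5P = (23, 22)
  6P = (13, 36)
  7P = (30, 23)
  8P = (7, 32)
  ... (continuing to 38P)
  38P = O

ord(P) = 38


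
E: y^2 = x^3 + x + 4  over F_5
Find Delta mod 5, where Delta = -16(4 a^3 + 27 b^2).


4 a^3 + 27 b^2 = 4*1^3 + 27*4^2 = 4 + 432 = 436
Delta = -16 * (436) = -6976
Delta mod 5 = 4

Delta = 4 (mod 5)


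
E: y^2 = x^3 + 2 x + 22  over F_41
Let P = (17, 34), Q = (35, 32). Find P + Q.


P != Q, so use the chord formula.
s = (y2 - y1) / (x2 - x1) = (39) / (18) mod 41 = 9
x3 = s^2 - x1 - x2 mod 41 = 9^2 - 17 - 35 = 29
y3 = s (x1 - x3) - y1 mod 41 = 9 * (17 - 29) - 34 = 22

P + Q = (29, 22)


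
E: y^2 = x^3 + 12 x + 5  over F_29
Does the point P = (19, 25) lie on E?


Check whether y^2 = x^3 + 12 x + 5 (mod 29) for (x, y) = (19, 25).
LHS: y^2 = 25^2 mod 29 = 16
RHS: x^3 + 12 x + 5 = 19^3 + 12*19 + 5 mod 29 = 16
LHS = RHS

Yes, on the curve


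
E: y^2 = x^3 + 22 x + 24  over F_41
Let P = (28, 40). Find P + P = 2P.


Doubling: s = (3 x1^2 + a) / (2 y1)
s = (3*28^2 + 22) / (2*40) mod 41 = 2
x3 = s^2 - 2 x1 mod 41 = 2^2 - 2*28 = 30
y3 = s (x1 - x3) - y1 mod 41 = 2 * (28 - 30) - 40 = 38

2P = (30, 38)


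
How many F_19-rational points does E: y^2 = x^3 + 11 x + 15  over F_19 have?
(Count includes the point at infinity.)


For each x in F_19, count y with y^2 = x^3 + 11 x + 15 mod 19:
  x = 2: RHS = 7, y in [8, 11]  -> 2 point(s)
  x = 4: RHS = 9, y in [3, 16]  -> 2 point(s)
  x = 5: RHS = 5, y in [9, 10]  -> 2 point(s)
  x = 7: RHS = 17, y in [6, 13]  -> 2 point(s)
  x = 8: RHS = 7, y in [8, 11]  -> 2 point(s)
  x = 9: RHS = 7, y in [8, 11]  -> 2 point(s)
  x = 10: RHS = 4, y in [2, 17]  -> 2 point(s)
  x = 11: RHS = 4, y in [2, 17]  -> 2 point(s)
  x = 14: RHS = 6, y in [5, 14]  -> 2 point(s)
  x = 17: RHS = 4, y in [2, 17]  -> 2 point(s)
Affine points: 20. Add the point at infinity: total = 21.

#E(F_19) = 21


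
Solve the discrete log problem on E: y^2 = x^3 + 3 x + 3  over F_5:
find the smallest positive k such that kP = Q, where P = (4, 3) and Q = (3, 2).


Enumerate multiples of P until we hit Q = (3, 2):
  1P = (4, 3)
  2P = (3, 3)
  3P = (3, 2)
Match found at i = 3.

k = 3


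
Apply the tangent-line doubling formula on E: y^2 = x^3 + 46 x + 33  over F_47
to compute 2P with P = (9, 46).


Doubling: s = (3 x1^2 + a) / (2 y1)
s = (3*9^2 + 46) / (2*46) mod 47 = 20
x3 = s^2 - 2 x1 mod 47 = 20^2 - 2*9 = 6
y3 = s (x1 - x3) - y1 mod 47 = 20 * (9 - 6) - 46 = 14

2P = (6, 14)


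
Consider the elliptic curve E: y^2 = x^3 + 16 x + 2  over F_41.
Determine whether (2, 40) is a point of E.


Check whether y^2 = x^3 + 16 x + 2 (mod 41) for (x, y) = (2, 40).
LHS: y^2 = 40^2 mod 41 = 1
RHS: x^3 + 16 x + 2 = 2^3 + 16*2 + 2 mod 41 = 1
LHS = RHS

Yes, on the curve


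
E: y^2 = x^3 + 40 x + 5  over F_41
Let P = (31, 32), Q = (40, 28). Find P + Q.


P != Q, so use the chord formula.
s = (y2 - y1) / (x2 - x1) = (37) / (9) mod 41 = 36
x3 = s^2 - x1 - x2 mod 41 = 36^2 - 31 - 40 = 36
y3 = s (x1 - x3) - y1 mod 41 = 36 * (31 - 36) - 32 = 34

P + Q = (36, 34)


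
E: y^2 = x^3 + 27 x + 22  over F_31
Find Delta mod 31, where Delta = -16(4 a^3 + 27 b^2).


4 a^3 + 27 b^2 = 4*27^3 + 27*22^2 = 78732 + 13068 = 91800
Delta = -16 * (91800) = -1468800
Delta mod 31 = 11

Delta = 11 (mod 31)


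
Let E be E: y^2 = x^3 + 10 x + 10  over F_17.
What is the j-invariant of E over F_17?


Delta = -16(4 a^3 + 27 b^2) mod 17 = 2
-1728 * (4 a)^3 = -1728 * (4*10)^3 mod 17 = 4
j = 4 * 2^(-1) mod 17 = 2

j = 2 (mod 17)


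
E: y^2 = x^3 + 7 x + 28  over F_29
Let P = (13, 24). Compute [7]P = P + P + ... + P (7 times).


k = 7 = 111_2 (binary, LSB first: 111)
Double-and-add from P = (13, 24):
  bit 0 = 1: acc = O + (13, 24) = (13, 24)
  bit 1 = 1: acc = (13, 24) + (28, 22) = (4, 27)
  bit 2 = 1: acc = (4, 27) + (25, 9) = (25, 20)

7P = (25, 20)


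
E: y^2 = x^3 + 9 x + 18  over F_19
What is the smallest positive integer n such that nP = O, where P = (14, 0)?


Compute successive multiples of P until we hit O:
  1P = (14, 0)
  2P = O

ord(P) = 2


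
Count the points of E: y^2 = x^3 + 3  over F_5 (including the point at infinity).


For each x in F_5, count y with y^2 = x^3 + 0 x + 3 mod 5:
  x = 1: RHS = 4, y in [2, 3]  -> 2 point(s)
  x = 2: RHS = 1, y in [1, 4]  -> 2 point(s)
  x = 3: RHS = 0, y in [0]  -> 1 point(s)
Affine points: 5. Add the point at infinity: total = 6.

#E(F_5) = 6


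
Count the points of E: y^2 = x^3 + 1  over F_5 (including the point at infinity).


For each x in F_5, count y with y^2 = x^3 + 0 x + 1 mod 5:
  x = 0: RHS = 1, y in [1, 4]  -> 2 point(s)
  x = 2: RHS = 4, y in [2, 3]  -> 2 point(s)
  x = 4: RHS = 0, y in [0]  -> 1 point(s)
Affine points: 5. Add the point at infinity: total = 6.

#E(F_5) = 6


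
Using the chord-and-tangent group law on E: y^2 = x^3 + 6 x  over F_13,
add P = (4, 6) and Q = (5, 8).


P != Q, so use the chord formula.
s = (y2 - y1) / (x2 - x1) = (2) / (1) mod 13 = 2
x3 = s^2 - x1 - x2 mod 13 = 2^2 - 4 - 5 = 8
y3 = s (x1 - x3) - y1 mod 13 = 2 * (4 - 8) - 6 = 12

P + Q = (8, 12)


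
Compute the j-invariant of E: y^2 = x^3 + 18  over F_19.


Delta = -16(4 a^3 + 27 b^2) mod 19 = 5
-1728 * (4 a)^3 = -1728 * (4*0)^3 mod 19 = 0
j = 0 * 5^(-1) mod 19 = 0

j = 0 (mod 19)


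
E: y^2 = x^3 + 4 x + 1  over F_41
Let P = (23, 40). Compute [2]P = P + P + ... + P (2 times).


k = 2 = 10_2 (binary, LSB first: 01)
Double-and-add from P = (23, 40):
  bit 0 = 0: acc unchanged = O
  bit 1 = 1: acc = O + (11, 8) = (11, 8)

2P = (11, 8)


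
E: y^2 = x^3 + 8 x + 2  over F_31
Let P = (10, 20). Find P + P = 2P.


Doubling: s = (3 x1^2 + a) / (2 y1)
s = (3*10^2 + 8) / (2*20) mod 31 = 17
x3 = s^2 - 2 x1 mod 31 = 17^2 - 2*10 = 21
y3 = s (x1 - x3) - y1 mod 31 = 17 * (10 - 21) - 20 = 10

2P = (21, 10)


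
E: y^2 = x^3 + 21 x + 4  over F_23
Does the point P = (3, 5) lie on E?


Check whether y^2 = x^3 + 21 x + 4 (mod 23) for (x, y) = (3, 5).
LHS: y^2 = 5^2 mod 23 = 2
RHS: x^3 + 21 x + 4 = 3^3 + 21*3 + 4 mod 23 = 2
LHS = RHS

Yes, on the curve


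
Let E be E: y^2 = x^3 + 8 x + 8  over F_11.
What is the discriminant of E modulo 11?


4 a^3 + 27 b^2 = 4*8^3 + 27*8^2 = 2048 + 1728 = 3776
Delta = -16 * (3776) = -60416
Delta mod 11 = 7

Delta = 7 (mod 11)


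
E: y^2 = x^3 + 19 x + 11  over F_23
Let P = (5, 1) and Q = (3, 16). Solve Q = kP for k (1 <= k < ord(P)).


Enumerate multiples of P until we hit Q = (3, 16):
  1P = (5, 1)
  2P = (14, 13)
  3P = (16, 15)
  4P = (4, 17)
  5P = (17, 7)
  6P = (7, 21)
  7P = (19, 20)
  8P = (8, 13)
  9P = (3, 7)
  10P = (1, 10)
  11P = (12, 9)
  12P = (12, 14)
  13P = (1, 13)
  14P = (3, 16)
Match found at i = 14.

k = 14


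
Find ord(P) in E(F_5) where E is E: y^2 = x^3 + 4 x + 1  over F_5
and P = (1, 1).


Compute successive multiples of P until we hit O:
  1P = (1, 1)
  2P = (4, 1)
  3P = (0, 4)
  4P = (3, 0)
  5P = (0, 1)
  6P = (4, 4)
  7P = (1, 4)
  8P = O

ord(P) = 8


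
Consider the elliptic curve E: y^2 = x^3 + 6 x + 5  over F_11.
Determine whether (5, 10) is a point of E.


Check whether y^2 = x^3 + 6 x + 5 (mod 11) for (x, y) = (5, 10).
LHS: y^2 = 10^2 mod 11 = 1
RHS: x^3 + 6 x + 5 = 5^3 + 6*5 + 5 mod 11 = 6
LHS != RHS

No, not on the curve


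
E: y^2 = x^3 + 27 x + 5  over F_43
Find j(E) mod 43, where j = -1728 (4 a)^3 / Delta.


Delta = -16(4 a^3 + 27 b^2) mod 43 = 9
-1728 * (4 a)^3 = -1728 * (4*27)^3 mod 43 = 42
j = 42 * 9^(-1) mod 43 = 19

j = 19 (mod 43)


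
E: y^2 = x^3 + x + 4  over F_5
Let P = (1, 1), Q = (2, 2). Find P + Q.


P != Q, so use the chord formula.
s = (y2 - y1) / (x2 - x1) = (1) / (1) mod 5 = 1
x3 = s^2 - x1 - x2 mod 5 = 1^2 - 1 - 2 = 3
y3 = s (x1 - x3) - y1 mod 5 = 1 * (1 - 3) - 1 = 2

P + Q = (3, 2)


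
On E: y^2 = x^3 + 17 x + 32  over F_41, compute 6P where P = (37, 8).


k = 6 = 110_2 (binary, LSB first: 011)
Double-and-add from P = (37, 8):
  bit 0 = 0: acc unchanged = O
  bit 1 = 1: acc = O + (0, 27) = (0, 27)
  bit 2 = 1: acc = (0, 27) + (25, 16) = (24, 18)

6P = (24, 18)


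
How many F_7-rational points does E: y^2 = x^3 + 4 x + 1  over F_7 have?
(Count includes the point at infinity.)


For each x in F_7, count y with y^2 = x^3 + 4 x + 1 mod 7:
  x = 0: RHS = 1, y in [1, 6]  -> 2 point(s)
  x = 4: RHS = 4, y in [2, 5]  -> 2 point(s)
Affine points: 4. Add the point at infinity: total = 5.

#E(F_7) = 5


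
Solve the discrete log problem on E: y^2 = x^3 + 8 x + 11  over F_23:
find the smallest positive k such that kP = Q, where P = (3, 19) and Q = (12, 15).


Enumerate multiples of P until we hit Q = (12, 15):
  1P = (3, 19)
  2P = (2, 14)
  3P = (20, 11)
  4P = (12, 15)
Match found at i = 4.

k = 4


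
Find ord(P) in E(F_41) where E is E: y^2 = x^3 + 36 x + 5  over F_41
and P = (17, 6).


Compute successive multiples of P until we hit O:
  1P = (17, 6)
  2P = (9, 22)
  3P = (19, 39)
  4P = (21, 10)
  5P = (4, 7)
  6P = (12, 22)
  7P = (37, 17)
  8P = (20, 19)
  ... (continuing to 46P)
  46P = O

ord(P) = 46


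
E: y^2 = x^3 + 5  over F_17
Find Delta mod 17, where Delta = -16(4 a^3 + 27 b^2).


4 a^3 + 27 b^2 = 4*0^3 + 27*5^2 = 0 + 675 = 675
Delta = -16 * (675) = -10800
Delta mod 17 = 12

Delta = 12 (mod 17)


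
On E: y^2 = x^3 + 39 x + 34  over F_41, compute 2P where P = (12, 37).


Doubling: s = (3 x1^2 + a) / (2 y1)
s = (3*12^2 + 39) / (2*37) mod 41 = 18
x3 = s^2 - 2 x1 mod 41 = 18^2 - 2*12 = 13
y3 = s (x1 - x3) - y1 mod 41 = 18 * (12 - 13) - 37 = 27

2P = (13, 27)


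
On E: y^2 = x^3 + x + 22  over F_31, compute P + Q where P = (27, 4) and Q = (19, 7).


P != Q, so use the chord formula.
s = (y2 - y1) / (x2 - x1) = (3) / (23) mod 31 = 19
x3 = s^2 - x1 - x2 mod 31 = 19^2 - 27 - 19 = 5
y3 = s (x1 - x3) - y1 mod 31 = 19 * (27 - 5) - 4 = 11

P + Q = (5, 11)


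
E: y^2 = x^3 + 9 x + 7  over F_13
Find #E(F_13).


For each x in F_13, count y with y^2 = x^3 + 9 x + 7 mod 13:
  x = 1: RHS = 4, y in [2, 11]  -> 2 point(s)
  x = 3: RHS = 9, y in [3, 10]  -> 2 point(s)
  x = 4: RHS = 3, y in [4, 9]  -> 2 point(s)
  x = 6: RHS = 4, y in [2, 11]  -> 2 point(s)
  x = 7: RHS = 10, y in [6, 7]  -> 2 point(s)
  x = 12: RHS = 10, y in [6, 7]  -> 2 point(s)
Affine points: 12. Add the point at infinity: total = 13.

#E(F_13) = 13


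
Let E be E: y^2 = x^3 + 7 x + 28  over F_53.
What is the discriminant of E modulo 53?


4 a^3 + 27 b^2 = 4*7^3 + 27*28^2 = 1372 + 21168 = 22540
Delta = -16 * (22540) = -360640
Delta mod 53 = 25

Delta = 25 (mod 53)


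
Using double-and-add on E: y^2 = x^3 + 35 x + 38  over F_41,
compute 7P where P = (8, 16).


k = 7 = 111_2 (binary, LSB first: 111)
Double-and-add from P = (8, 16):
  bit 0 = 1: acc = O + (8, 16) = (8, 16)
  bit 1 = 1: acc = (8, 16) + (33, 36) = (40, 24)
  bit 2 = 1: acc = (40, 24) + (11, 14) = (26, 19)

7P = (26, 19)


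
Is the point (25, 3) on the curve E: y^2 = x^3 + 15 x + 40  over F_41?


Check whether y^2 = x^3 + 15 x + 40 (mod 41) for (x, y) = (25, 3).
LHS: y^2 = 3^2 mod 41 = 9
RHS: x^3 + 15 x + 40 = 25^3 + 15*25 + 40 mod 41 = 9
LHS = RHS

Yes, on the curve


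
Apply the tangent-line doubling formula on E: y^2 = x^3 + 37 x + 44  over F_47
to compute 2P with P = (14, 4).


Doubling: s = (3 x1^2 + a) / (2 y1)
s = (3*14^2 + 37) / (2*4) mod 47 = 37
x3 = s^2 - 2 x1 mod 47 = 37^2 - 2*14 = 25
y3 = s (x1 - x3) - y1 mod 47 = 37 * (14 - 25) - 4 = 12

2P = (25, 12)


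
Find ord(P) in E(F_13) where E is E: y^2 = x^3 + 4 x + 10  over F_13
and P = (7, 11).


Compute successive multiples of P until we hit O:
  1P = (7, 11)
  2P = (3, 7)
  3P = (4, 5)
  4P = (6, 4)
  5P = (10, 7)
  6P = (5, 8)
  7P = (0, 6)
  8P = (2, 0)
  ... (continuing to 16P)
  16P = O

ord(P) = 16


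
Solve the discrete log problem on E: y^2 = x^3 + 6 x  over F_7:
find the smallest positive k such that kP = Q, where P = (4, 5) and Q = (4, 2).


Enumerate multiples of P until we hit Q = (4, 2):
  1P = (4, 5)
  2P = (1, 0)
  3P = (4, 2)
Match found at i = 3.

k = 3


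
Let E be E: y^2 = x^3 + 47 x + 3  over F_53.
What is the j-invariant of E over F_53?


Delta = -16(4 a^3 + 27 b^2) mod 53 = 25
-1728 * (4 a)^3 = -1728 * (4*47)^3 mod 53 = 30
j = 30 * 25^(-1) mod 53 = 33

j = 33 (mod 53)


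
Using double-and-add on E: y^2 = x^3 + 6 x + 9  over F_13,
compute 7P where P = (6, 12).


k = 7 = 111_2 (binary, LSB first: 111)
Double-and-add from P = (6, 12):
  bit 0 = 1: acc = O + (6, 12) = (6, 12)
  bit 1 = 1: acc = (6, 12) + (0, 10) = (10, 4)
  bit 2 = 1: acc = (10, 4) + (1, 4) = (2, 9)

7P = (2, 9)


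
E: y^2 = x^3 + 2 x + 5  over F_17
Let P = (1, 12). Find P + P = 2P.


Doubling: s = (3 x1^2 + a) / (2 y1)
s = (3*1^2 + 2) / (2*12) mod 17 = 8
x3 = s^2 - 2 x1 mod 17 = 8^2 - 2*1 = 11
y3 = s (x1 - x3) - y1 mod 17 = 8 * (1 - 11) - 12 = 10

2P = (11, 10)


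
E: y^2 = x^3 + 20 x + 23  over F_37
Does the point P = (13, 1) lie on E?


Check whether y^2 = x^3 + 20 x + 23 (mod 37) for (x, y) = (13, 1).
LHS: y^2 = 1^2 mod 37 = 1
RHS: x^3 + 20 x + 23 = 13^3 + 20*13 + 23 mod 37 = 1
LHS = RHS

Yes, on the curve


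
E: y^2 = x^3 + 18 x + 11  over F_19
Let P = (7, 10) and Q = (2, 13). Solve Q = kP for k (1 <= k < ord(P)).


Enumerate multiples of P until we hit Q = (2, 13):
  1P = (7, 10)
  2P = (3, 4)
  3P = (16, 5)
  4P = (1, 12)
  5P = (9, 16)
  6P = (12, 13)
  7P = (11, 18)
  8P = (5, 13)
  9P = (14, 10)
  10P = (17, 9)
  11P = (18, 12)
  12P = (0, 12)
  13P = (2, 13)
Match found at i = 13.

k = 13


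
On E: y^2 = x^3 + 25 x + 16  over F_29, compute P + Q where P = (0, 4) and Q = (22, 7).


P != Q, so use the chord formula.
s = (y2 - y1) / (x2 - x1) = (3) / (22) mod 29 = 12
x3 = s^2 - x1 - x2 mod 29 = 12^2 - 0 - 22 = 6
y3 = s (x1 - x3) - y1 mod 29 = 12 * (0 - 6) - 4 = 11

P + Q = (6, 11)


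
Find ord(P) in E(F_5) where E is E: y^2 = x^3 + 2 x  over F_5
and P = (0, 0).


Compute successive multiples of P until we hit O:
  1P = (0, 0)
  2P = O

ord(P) = 2


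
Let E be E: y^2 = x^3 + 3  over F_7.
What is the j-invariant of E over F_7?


Delta = -16(4 a^3 + 27 b^2) mod 7 = 4
-1728 * (4 a)^3 = -1728 * (4*0)^3 mod 7 = 0
j = 0 * 4^(-1) mod 7 = 0

j = 0 (mod 7)


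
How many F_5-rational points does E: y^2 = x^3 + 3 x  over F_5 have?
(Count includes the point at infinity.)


For each x in F_5, count y with y^2 = x^3 + 3 x + 0 mod 5:
  x = 0: RHS = 0, y in [0]  -> 1 point(s)
  x = 1: RHS = 4, y in [2, 3]  -> 2 point(s)
  x = 2: RHS = 4, y in [2, 3]  -> 2 point(s)
  x = 3: RHS = 1, y in [1, 4]  -> 2 point(s)
  x = 4: RHS = 1, y in [1, 4]  -> 2 point(s)
Affine points: 9. Add the point at infinity: total = 10.

#E(F_5) = 10


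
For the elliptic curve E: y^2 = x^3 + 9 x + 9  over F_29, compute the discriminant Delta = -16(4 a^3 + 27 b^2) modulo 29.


4 a^3 + 27 b^2 = 4*9^3 + 27*9^2 = 2916 + 2187 = 5103
Delta = -16 * (5103) = -81648
Delta mod 29 = 16

Delta = 16 (mod 29)


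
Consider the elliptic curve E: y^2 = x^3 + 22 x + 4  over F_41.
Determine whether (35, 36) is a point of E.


Check whether y^2 = x^3 + 22 x + 4 (mod 41) for (x, y) = (35, 36).
LHS: y^2 = 36^2 mod 41 = 25
RHS: x^3 + 22 x + 4 = 35^3 + 22*35 + 4 mod 41 = 25
LHS = RHS

Yes, on the curve


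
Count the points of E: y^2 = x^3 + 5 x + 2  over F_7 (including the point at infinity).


For each x in F_7, count y with y^2 = x^3 + 5 x + 2 mod 7:
  x = 0: RHS = 2, y in [3, 4]  -> 2 point(s)
  x = 1: RHS = 1, y in [1, 6]  -> 2 point(s)
  x = 3: RHS = 2, y in [3, 4]  -> 2 point(s)
  x = 4: RHS = 2, y in [3, 4]  -> 2 point(s)
Affine points: 8. Add the point at infinity: total = 9.

#E(F_7) = 9


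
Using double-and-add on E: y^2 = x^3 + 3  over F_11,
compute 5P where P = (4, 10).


k = 5 = 101_2 (binary, LSB first: 101)
Double-and-add from P = (4, 10):
  bit 0 = 1: acc = O + (4, 10) = (4, 10)
  bit 1 = 0: acc unchanged = (4, 10)
  bit 2 = 1: acc = (4, 10) + (0, 6) = (8, 8)

5P = (8, 8)


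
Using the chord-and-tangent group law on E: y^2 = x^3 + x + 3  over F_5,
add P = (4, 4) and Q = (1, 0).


P != Q, so use the chord formula.
s = (y2 - y1) / (x2 - x1) = (1) / (2) mod 5 = 3
x3 = s^2 - x1 - x2 mod 5 = 3^2 - 4 - 1 = 4
y3 = s (x1 - x3) - y1 mod 5 = 3 * (4 - 4) - 4 = 1

P + Q = (4, 1)


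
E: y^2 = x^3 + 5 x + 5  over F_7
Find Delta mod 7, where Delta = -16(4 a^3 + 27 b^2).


4 a^3 + 27 b^2 = 4*5^3 + 27*5^2 = 500 + 675 = 1175
Delta = -16 * (1175) = -18800
Delta mod 7 = 2

Delta = 2 (mod 7)


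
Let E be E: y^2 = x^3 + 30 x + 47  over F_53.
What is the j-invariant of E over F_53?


Delta = -16(4 a^3 + 27 b^2) mod 53 = 42
-1728 * (4 a)^3 = -1728 * (4*30)^3 mod 53 = 13
j = 13 * 42^(-1) mod 53 = 47

j = 47 (mod 53)


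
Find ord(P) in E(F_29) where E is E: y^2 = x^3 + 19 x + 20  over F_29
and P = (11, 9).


Compute successive multiples of P until we hit O:
  1P = (11, 9)
  2P = (12, 2)
  3P = (26, 9)
  4P = (21, 20)
  5P = (13, 12)
  6P = (0, 22)
  7P = (17, 6)
  8P = (23, 26)
  ... (continuing to 20P)
  20P = O

ord(P) = 20


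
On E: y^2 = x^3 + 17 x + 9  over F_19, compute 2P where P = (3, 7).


Doubling: s = (3 x1^2 + a) / (2 y1)
s = (3*3^2 + 17) / (2*7) mod 19 = 14
x3 = s^2 - 2 x1 mod 19 = 14^2 - 2*3 = 0
y3 = s (x1 - x3) - y1 mod 19 = 14 * (3 - 0) - 7 = 16

2P = (0, 16)


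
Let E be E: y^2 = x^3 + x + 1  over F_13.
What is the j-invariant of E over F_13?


Delta = -16(4 a^3 + 27 b^2) mod 13 = 11
-1728 * (4 a)^3 = -1728 * (4*1)^3 mod 13 = 12
j = 12 * 11^(-1) mod 13 = 7

j = 7 (mod 13)


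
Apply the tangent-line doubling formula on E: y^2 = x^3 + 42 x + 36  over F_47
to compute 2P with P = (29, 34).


Doubling: s = (3 x1^2 + a) / (2 y1)
s = (3*29^2 + 42) / (2*34) mod 47 = 8
x3 = s^2 - 2 x1 mod 47 = 8^2 - 2*29 = 6
y3 = s (x1 - x3) - y1 mod 47 = 8 * (29 - 6) - 34 = 9

2P = (6, 9)


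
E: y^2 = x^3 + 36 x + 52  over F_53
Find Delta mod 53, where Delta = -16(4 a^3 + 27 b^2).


4 a^3 + 27 b^2 = 4*36^3 + 27*52^2 = 186624 + 73008 = 259632
Delta = -16 * (259632) = -4154112
Delta mod 53 = 28

Delta = 28 (mod 53)


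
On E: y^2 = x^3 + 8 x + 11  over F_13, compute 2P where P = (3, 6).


k = 2 = 10_2 (binary, LSB first: 01)
Double-and-add from P = (3, 6):
  bit 0 = 0: acc unchanged = O
  bit 1 = 1: acc = O + (10, 5) = (10, 5)

2P = (10, 5)


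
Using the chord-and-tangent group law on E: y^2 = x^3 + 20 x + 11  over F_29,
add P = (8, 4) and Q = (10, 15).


P != Q, so use the chord formula.
s = (y2 - y1) / (x2 - x1) = (11) / (2) mod 29 = 20
x3 = s^2 - x1 - x2 mod 29 = 20^2 - 8 - 10 = 5
y3 = s (x1 - x3) - y1 mod 29 = 20 * (8 - 5) - 4 = 27

P + Q = (5, 27)


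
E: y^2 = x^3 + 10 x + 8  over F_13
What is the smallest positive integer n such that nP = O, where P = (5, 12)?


Compute successive multiples of P until we hit O:
  1P = (5, 12)
  2P = (12, 6)
  3P = (10, 9)
  4P = (2, 7)
  5P = (3, 0)
  6P = (2, 6)
  7P = (10, 4)
  8P = (12, 7)
  ... (continuing to 10P)
  10P = O

ord(P) = 10


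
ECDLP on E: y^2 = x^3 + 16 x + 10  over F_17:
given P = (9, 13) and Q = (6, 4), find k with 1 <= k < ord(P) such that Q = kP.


Enumerate multiples of P until we hit Q = (6, 4):
  1P = (9, 13)
  2P = (12, 14)
  3P = (15, 2)
  4P = (11, 2)
  5P = (6, 13)
  6P = (2, 4)
  7P = (8, 15)
  8P = (4, 11)
  9P = (13, 16)
  10P = (3, 0)
  11P = (13, 1)
  12P = (4, 6)
  13P = (8, 2)
  14P = (2, 13)
  15P = (6, 4)
Match found at i = 15.

k = 15


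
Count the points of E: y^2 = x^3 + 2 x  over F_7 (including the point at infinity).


For each x in F_7, count y with y^2 = x^3 + 2 x + 0 mod 7:
  x = 0: RHS = 0, y in [0]  -> 1 point(s)
  x = 4: RHS = 2, y in [3, 4]  -> 2 point(s)
  x = 5: RHS = 2, y in [3, 4]  -> 2 point(s)
  x = 6: RHS = 4, y in [2, 5]  -> 2 point(s)
Affine points: 7. Add the point at infinity: total = 8.

#E(F_7) = 8


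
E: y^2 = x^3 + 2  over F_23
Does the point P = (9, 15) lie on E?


Check whether y^2 = x^3 + 0 x + 2 (mod 23) for (x, y) = (9, 15).
LHS: y^2 = 15^2 mod 23 = 18
RHS: x^3 + 0 x + 2 = 9^3 + 0*9 + 2 mod 23 = 18
LHS = RHS

Yes, on the curve


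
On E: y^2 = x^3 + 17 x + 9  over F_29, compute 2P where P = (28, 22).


Doubling: s = (3 x1^2 + a) / (2 y1)
s = (3*28^2 + 17) / (2*22) mod 29 = 11
x3 = s^2 - 2 x1 mod 29 = 11^2 - 2*28 = 7
y3 = s (x1 - x3) - y1 mod 29 = 11 * (28 - 7) - 22 = 6

2P = (7, 6)


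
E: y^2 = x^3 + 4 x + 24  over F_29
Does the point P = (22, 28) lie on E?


Check whether y^2 = x^3 + 4 x + 24 (mod 29) for (x, y) = (22, 28).
LHS: y^2 = 28^2 mod 29 = 1
RHS: x^3 + 4 x + 24 = 22^3 + 4*22 + 24 mod 29 = 1
LHS = RHS

Yes, on the curve


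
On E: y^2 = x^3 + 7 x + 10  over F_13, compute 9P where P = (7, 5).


k = 9 = 1001_2 (binary, LSB first: 1001)
Double-and-add from P = (7, 5):
  bit 0 = 1: acc = O + (7, 5) = (7, 5)
  bit 1 = 0: acc unchanged = (7, 5)
  bit 2 = 0: acc unchanged = (7, 5)
  bit 3 = 1: acc = (7, 5) + (10, 12) = (0, 7)

9P = (0, 7)


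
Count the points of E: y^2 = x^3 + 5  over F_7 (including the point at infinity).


For each x in F_7, count y with y^2 = x^3 + 0 x + 5 mod 7:
  x = 3: RHS = 4, y in [2, 5]  -> 2 point(s)
  x = 5: RHS = 4, y in [2, 5]  -> 2 point(s)
  x = 6: RHS = 4, y in [2, 5]  -> 2 point(s)
Affine points: 6. Add the point at infinity: total = 7.

#E(F_7) = 7


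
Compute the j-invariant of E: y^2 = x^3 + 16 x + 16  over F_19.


Delta = -16(4 a^3 + 27 b^2) mod 19 = 6
-1728 * (4 a)^3 = -1728 * (4*16)^3 mod 19 = 1
j = 1 * 6^(-1) mod 19 = 16

j = 16 (mod 19)


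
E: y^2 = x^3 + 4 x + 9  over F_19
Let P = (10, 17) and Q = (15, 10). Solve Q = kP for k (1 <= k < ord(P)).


Enumerate multiples of P until we hit Q = (15, 10):
  1P = (10, 17)
  2P = (18, 2)
  3P = (15, 9)
  4P = (11, 15)
  5P = (2, 5)
  6P = (14, 15)
  7P = (0, 16)
  8P = (13, 15)
  9P = (7, 0)
  10P = (13, 4)
  11P = (0, 3)
  12P = (14, 4)
  13P = (2, 14)
  14P = (11, 4)
  15P = (15, 10)
Match found at i = 15.

k = 15


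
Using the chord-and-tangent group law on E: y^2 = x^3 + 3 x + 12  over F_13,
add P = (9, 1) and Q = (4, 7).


P != Q, so use the chord formula.
s = (y2 - y1) / (x2 - x1) = (6) / (8) mod 13 = 4
x3 = s^2 - x1 - x2 mod 13 = 4^2 - 9 - 4 = 3
y3 = s (x1 - x3) - y1 mod 13 = 4 * (9 - 3) - 1 = 10

P + Q = (3, 10)


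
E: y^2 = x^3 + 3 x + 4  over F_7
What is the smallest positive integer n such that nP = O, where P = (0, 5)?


Compute successive multiples of P until we hit O:
  1P = (0, 5)
  2P = (1, 1)
  3P = (1, 6)
  4P = (0, 2)
  5P = O

ord(P) = 5


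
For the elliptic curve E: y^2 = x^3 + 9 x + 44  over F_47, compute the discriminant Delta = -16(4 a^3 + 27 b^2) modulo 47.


4 a^3 + 27 b^2 = 4*9^3 + 27*44^2 = 2916 + 52272 = 55188
Delta = -16 * (55188) = -883008
Delta mod 47 = 28

Delta = 28 (mod 47)


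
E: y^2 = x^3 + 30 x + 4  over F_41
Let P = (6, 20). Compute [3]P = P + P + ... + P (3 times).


k = 3 = 11_2 (binary, LSB first: 11)
Double-and-add from P = (6, 20):
  bit 0 = 1: acc = O + (6, 20) = (6, 20)
  bit 1 = 1: acc = (6, 20) + (8, 10) = (11, 5)

3P = (11, 5)


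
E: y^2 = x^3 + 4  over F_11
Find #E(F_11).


For each x in F_11, count y with y^2 = x^3 + 0 x + 4 mod 11:
  x = 0: RHS = 4, y in [2, 9]  -> 2 point(s)
  x = 1: RHS = 5, y in [4, 7]  -> 2 point(s)
  x = 2: RHS = 1, y in [1, 10]  -> 2 point(s)
  x = 3: RHS = 9, y in [3, 8]  -> 2 point(s)
  x = 6: RHS = 0, y in [0]  -> 1 point(s)
  x = 10: RHS = 3, y in [5, 6]  -> 2 point(s)
Affine points: 11. Add the point at infinity: total = 12.

#E(F_11) = 12


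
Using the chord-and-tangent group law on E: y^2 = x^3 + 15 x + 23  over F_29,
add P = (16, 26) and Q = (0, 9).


P != Q, so use the chord formula.
s = (y2 - y1) / (x2 - x1) = (12) / (13) mod 29 = 21
x3 = s^2 - x1 - x2 mod 29 = 21^2 - 16 - 0 = 19
y3 = s (x1 - x3) - y1 mod 29 = 21 * (16 - 19) - 26 = 27

P + Q = (19, 27)


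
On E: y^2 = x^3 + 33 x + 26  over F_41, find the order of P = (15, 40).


Compute successive multiples of P until we hit O:
  1P = (15, 40)
  2P = (31, 7)
  3P = (26, 16)
  4P = (40, 22)
  5P = (2, 31)
  6P = (32, 5)
  7P = (12, 31)
  8P = (23, 18)
  ... (continuing to 33P)
  33P = O

ord(P) = 33


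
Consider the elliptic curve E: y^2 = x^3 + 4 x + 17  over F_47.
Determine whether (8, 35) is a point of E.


Check whether y^2 = x^3 + 4 x + 17 (mod 47) for (x, y) = (8, 35).
LHS: y^2 = 35^2 mod 47 = 3
RHS: x^3 + 4 x + 17 = 8^3 + 4*8 + 17 mod 47 = 44
LHS != RHS

No, not on the curve


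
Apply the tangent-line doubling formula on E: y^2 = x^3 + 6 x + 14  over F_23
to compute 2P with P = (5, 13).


Doubling: s = (3 x1^2 + a) / (2 y1)
s = (3*5^2 + 6) / (2*13) mod 23 = 4
x3 = s^2 - 2 x1 mod 23 = 4^2 - 2*5 = 6
y3 = s (x1 - x3) - y1 mod 23 = 4 * (5 - 6) - 13 = 6

2P = (6, 6)


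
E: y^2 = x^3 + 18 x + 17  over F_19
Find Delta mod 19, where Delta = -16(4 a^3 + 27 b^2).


4 a^3 + 27 b^2 = 4*18^3 + 27*17^2 = 23328 + 7803 = 31131
Delta = -16 * (31131) = -498096
Delta mod 19 = 8

Delta = 8 (mod 19)


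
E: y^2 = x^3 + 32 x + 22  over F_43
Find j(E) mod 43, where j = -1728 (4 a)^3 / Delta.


Delta = -16(4 a^3 + 27 b^2) mod 43 = 22
-1728 * (4 a)^3 = -1728 * (4*32)^3 mod 43 = 8
j = 8 * 22^(-1) mod 43 = 16

j = 16 (mod 43)


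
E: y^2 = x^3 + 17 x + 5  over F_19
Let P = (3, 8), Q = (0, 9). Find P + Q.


P != Q, so use the chord formula.
s = (y2 - y1) / (x2 - x1) = (1) / (16) mod 19 = 6
x3 = s^2 - x1 - x2 mod 19 = 6^2 - 3 - 0 = 14
y3 = s (x1 - x3) - y1 mod 19 = 6 * (3 - 14) - 8 = 2

P + Q = (14, 2)


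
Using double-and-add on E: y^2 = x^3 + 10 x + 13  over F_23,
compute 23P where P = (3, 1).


k = 23 = 10111_2 (binary, LSB first: 11101)
Double-and-add from P = (3, 1):
  bit 0 = 1: acc = O + (3, 1) = (3, 1)
  bit 1 = 1: acc = (3, 1) + (20, 18) = (1, 1)
  bit 2 = 1: acc = (1, 1) + (19, 22) = (5, 2)
  bit 3 = 0: acc unchanged = (5, 2)
  bit 4 = 1: acc = (5, 2) + (22, 18) = (21, 10)

23P = (21, 10)


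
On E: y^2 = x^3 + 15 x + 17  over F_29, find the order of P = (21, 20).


Compute successive multiples of P until we hit O:
  1P = (21, 20)
  2P = (25, 26)
  3P = (7, 1)
  4P = (24, 7)
  5P = (6, 2)
  6P = (22, 2)
  7P = (20, 20)
  8P = (17, 9)
  ... (continuing to 32P)
  32P = O

ord(P) = 32


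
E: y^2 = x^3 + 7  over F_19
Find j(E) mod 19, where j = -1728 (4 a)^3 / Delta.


Delta = -16(4 a^3 + 27 b^2) mod 19 = 17
-1728 * (4 a)^3 = -1728 * (4*0)^3 mod 19 = 0
j = 0 * 17^(-1) mod 19 = 0

j = 0 (mod 19)


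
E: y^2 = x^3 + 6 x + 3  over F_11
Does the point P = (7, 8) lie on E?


Check whether y^2 = x^3 + 6 x + 3 (mod 11) for (x, y) = (7, 8).
LHS: y^2 = 8^2 mod 11 = 9
RHS: x^3 + 6 x + 3 = 7^3 + 6*7 + 3 mod 11 = 3
LHS != RHS

No, not on the curve


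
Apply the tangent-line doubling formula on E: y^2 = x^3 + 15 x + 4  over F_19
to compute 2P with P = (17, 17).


Doubling: s = (3 x1^2 + a) / (2 y1)
s = (3*17^2 + 15) / (2*17) mod 19 = 17
x3 = s^2 - 2 x1 mod 19 = 17^2 - 2*17 = 8
y3 = s (x1 - x3) - y1 mod 19 = 17 * (17 - 8) - 17 = 3

2P = (8, 3)


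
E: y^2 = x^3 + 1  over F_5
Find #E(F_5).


For each x in F_5, count y with y^2 = x^3 + 0 x + 1 mod 5:
  x = 0: RHS = 1, y in [1, 4]  -> 2 point(s)
  x = 2: RHS = 4, y in [2, 3]  -> 2 point(s)
  x = 4: RHS = 0, y in [0]  -> 1 point(s)
Affine points: 5. Add the point at infinity: total = 6.

#E(F_5) = 6


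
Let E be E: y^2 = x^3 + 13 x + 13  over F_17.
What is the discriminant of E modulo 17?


4 a^3 + 27 b^2 = 4*13^3 + 27*13^2 = 8788 + 4563 = 13351
Delta = -16 * (13351) = -213616
Delta mod 17 = 6

Delta = 6 (mod 17)


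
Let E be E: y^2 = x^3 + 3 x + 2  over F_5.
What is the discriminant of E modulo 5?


4 a^3 + 27 b^2 = 4*3^3 + 27*2^2 = 108 + 108 = 216
Delta = -16 * (216) = -3456
Delta mod 5 = 4

Delta = 4 (mod 5)


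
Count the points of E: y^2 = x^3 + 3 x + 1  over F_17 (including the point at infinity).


For each x in F_17, count y with y^2 = x^3 + 3 x + 1 mod 17:
  x = 0: RHS = 1, y in [1, 16]  -> 2 point(s)
  x = 2: RHS = 15, y in [7, 10]  -> 2 point(s)
  x = 4: RHS = 9, y in [3, 14]  -> 2 point(s)
  x = 7: RHS = 8, y in [5, 12]  -> 2 point(s)
  x = 9: RHS = 9, y in [3, 14]  -> 2 point(s)
  x = 14: RHS = 16, y in [4, 13]  -> 2 point(s)
  x = 15: RHS = 4, y in [2, 15]  -> 2 point(s)
Affine points: 14. Add the point at infinity: total = 15.

#E(F_17) = 15


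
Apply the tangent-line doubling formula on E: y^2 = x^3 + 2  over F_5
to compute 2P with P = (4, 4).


Doubling: s = (3 x1^2 + a) / (2 y1)
s = (3*4^2 + 0) / (2*4) mod 5 = 1
x3 = s^2 - 2 x1 mod 5 = 1^2 - 2*4 = 3
y3 = s (x1 - x3) - y1 mod 5 = 1 * (4 - 3) - 4 = 2

2P = (3, 2)


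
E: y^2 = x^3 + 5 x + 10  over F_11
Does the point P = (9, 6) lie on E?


Check whether y^2 = x^3 + 5 x + 10 (mod 11) for (x, y) = (9, 6).
LHS: y^2 = 6^2 mod 11 = 3
RHS: x^3 + 5 x + 10 = 9^3 + 5*9 + 10 mod 11 = 3
LHS = RHS

Yes, on the curve


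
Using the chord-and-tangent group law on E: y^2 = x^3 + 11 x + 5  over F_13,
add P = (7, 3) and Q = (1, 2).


P != Q, so use the chord formula.
s = (y2 - y1) / (x2 - x1) = (12) / (7) mod 13 = 11
x3 = s^2 - x1 - x2 mod 13 = 11^2 - 7 - 1 = 9
y3 = s (x1 - x3) - y1 mod 13 = 11 * (7 - 9) - 3 = 1

P + Q = (9, 1)


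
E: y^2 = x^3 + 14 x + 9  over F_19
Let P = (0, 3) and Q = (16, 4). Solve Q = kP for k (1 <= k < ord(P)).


Enumerate multiples of P until we hit Q = (16, 4):
  1P = (0, 3)
  2P = (16, 4)
Match found at i = 2.

k = 2


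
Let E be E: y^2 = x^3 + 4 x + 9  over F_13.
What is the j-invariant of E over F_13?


Delta = -16(4 a^3 + 27 b^2) mod 13 = 3
-1728 * (4 a)^3 = -1728 * (4*4)^3 mod 13 = 1
j = 1 * 3^(-1) mod 13 = 9

j = 9 (mod 13)


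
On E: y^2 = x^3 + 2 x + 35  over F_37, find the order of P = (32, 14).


Compute successive multiples of P until we hit O:
  1P = (32, 14)
  2P = (6, 2)
  3P = (6, 35)
  4P = (32, 23)
  5P = O

ord(P) = 5


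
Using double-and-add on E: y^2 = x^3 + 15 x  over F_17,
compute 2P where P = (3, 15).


k = 2 = 10_2 (binary, LSB first: 01)
Double-and-add from P = (3, 15):
  bit 0 = 0: acc unchanged = O
  bit 1 = 1: acc = O + (15, 9) = (15, 9)

2P = (15, 9)


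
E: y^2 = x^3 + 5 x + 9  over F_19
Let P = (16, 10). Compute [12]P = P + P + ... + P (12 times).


k = 12 = 1100_2 (binary, LSB first: 0011)
Double-and-add from P = (16, 10):
  bit 0 = 0: acc unchanged = O
  bit 1 = 0: acc unchanged = O
  bit 2 = 1: acc = O + (9, 17) = (9, 17)
  bit 3 = 1: acc = (9, 17) + (7, 11) = (12, 12)

12P = (12, 12)


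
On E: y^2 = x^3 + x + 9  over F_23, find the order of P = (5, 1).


Compute successive multiples of P until we hit O:
  1P = (5, 1)
  2P = (8, 0)
  3P = (5, 22)
  4P = O

ord(P) = 4


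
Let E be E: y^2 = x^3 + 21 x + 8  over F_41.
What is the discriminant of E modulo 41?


4 a^3 + 27 b^2 = 4*21^3 + 27*8^2 = 37044 + 1728 = 38772
Delta = -16 * (38772) = -620352
Delta mod 41 = 19

Delta = 19 (mod 41)


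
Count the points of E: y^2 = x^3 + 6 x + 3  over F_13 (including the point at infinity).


For each x in F_13, count y with y^2 = x^3 + 6 x + 3 mod 13:
  x = 0: RHS = 3, y in [4, 9]  -> 2 point(s)
  x = 1: RHS = 10, y in [6, 7]  -> 2 point(s)
  x = 2: RHS = 10, y in [6, 7]  -> 2 point(s)
  x = 3: RHS = 9, y in [3, 10]  -> 2 point(s)
  x = 4: RHS = 0, y in [0]  -> 1 point(s)
  x = 8: RHS = 4, y in [2, 11]  -> 2 point(s)
  x = 10: RHS = 10, y in [6, 7]  -> 2 point(s)
  x = 11: RHS = 9, y in [3, 10]  -> 2 point(s)
  x = 12: RHS = 9, y in [3, 10]  -> 2 point(s)
Affine points: 17. Add the point at infinity: total = 18.

#E(F_13) = 18


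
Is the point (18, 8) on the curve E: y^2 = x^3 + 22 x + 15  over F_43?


Check whether y^2 = x^3 + 22 x + 15 (mod 43) for (x, y) = (18, 8).
LHS: y^2 = 8^2 mod 43 = 21
RHS: x^3 + 22 x + 15 = 18^3 + 22*18 + 15 mod 43 = 8
LHS != RHS

No, not on the curve


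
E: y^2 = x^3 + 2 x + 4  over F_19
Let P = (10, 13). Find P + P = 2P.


Doubling: s = (3 x1^2 + a) / (2 y1)
s = (3*10^2 + 2) / (2*13) mod 19 = 16
x3 = s^2 - 2 x1 mod 19 = 16^2 - 2*10 = 8
y3 = s (x1 - x3) - y1 mod 19 = 16 * (10 - 8) - 13 = 0

2P = (8, 0)


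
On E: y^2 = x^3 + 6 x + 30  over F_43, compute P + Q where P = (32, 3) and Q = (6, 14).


P != Q, so use the chord formula.
s = (y2 - y1) / (x2 - x1) = (11) / (17) mod 43 = 31
x3 = s^2 - x1 - x2 mod 43 = 31^2 - 32 - 6 = 20
y3 = s (x1 - x3) - y1 mod 43 = 31 * (32 - 20) - 3 = 25

P + Q = (20, 25)


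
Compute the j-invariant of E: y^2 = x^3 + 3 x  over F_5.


Delta = -16(4 a^3 + 27 b^2) mod 5 = 2
-1728 * (4 a)^3 = -1728 * (4*3)^3 mod 5 = 1
j = 1 * 2^(-1) mod 5 = 3

j = 3 (mod 5)


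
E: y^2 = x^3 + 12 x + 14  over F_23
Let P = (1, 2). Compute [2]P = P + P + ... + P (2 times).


k = 2 = 10_2 (binary, LSB first: 01)
Double-and-add from P = (1, 2):
  bit 0 = 0: acc unchanged = O
  bit 1 = 1: acc = O + (2, 0) = (2, 0)

2P = (2, 0)


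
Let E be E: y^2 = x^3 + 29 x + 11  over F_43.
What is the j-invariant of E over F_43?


Delta = -16(4 a^3 + 27 b^2) mod 43 = 20
-1728 * (4 a)^3 = -1728 * (4*29)^3 mod 43 = 32
j = 32 * 20^(-1) mod 43 = 36

j = 36 (mod 43)


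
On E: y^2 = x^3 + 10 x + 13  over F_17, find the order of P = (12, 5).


Compute successive multiples of P until we hit O:
  1P = (12, 5)
  2P = (10, 12)
  3P = (3, 6)
  4P = (6, 0)
  5P = (3, 11)
  6P = (10, 5)
  7P = (12, 12)
  8P = O

ord(P) = 8


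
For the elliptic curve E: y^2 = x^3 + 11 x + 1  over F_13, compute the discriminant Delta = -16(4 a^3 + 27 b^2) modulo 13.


4 a^3 + 27 b^2 = 4*11^3 + 27*1^2 = 5324 + 27 = 5351
Delta = -16 * (5351) = -85616
Delta mod 13 = 2

Delta = 2 (mod 13)


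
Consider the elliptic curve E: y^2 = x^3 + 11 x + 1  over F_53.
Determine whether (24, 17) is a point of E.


Check whether y^2 = x^3 + 11 x + 1 (mod 53) for (x, y) = (24, 17).
LHS: y^2 = 17^2 mod 53 = 24
RHS: x^3 + 11 x + 1 = 24^3 + 11*24 + 1 mod 53 = 44
LHS != RHS

No, not on the curve


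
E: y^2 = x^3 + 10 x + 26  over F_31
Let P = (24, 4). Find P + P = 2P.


Doubling: s = (3 x1^2 + a) / (2 y1)
s = (3*24^2 + 10) / (2*4) mod 31 = 8
x3 = s^2 - 2 x1 mod 31 = 8^2 - 2*24 = 16
y3 = s (x1 - x3) - y1 mod 31 = 8 * (24 - 16) - 4 = 29

2P = (16, 29)


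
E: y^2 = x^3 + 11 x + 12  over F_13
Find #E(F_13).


For each x in F_13, count y with y^2 = x^3 + 11 x + 12 mod 13:
  x = 0: RHS = 12, y in [5, 8]  -> 2 point(s)
  x = 2: RHS = 3, y in [4, 9]  -> 2 point(s)
  x = 4: RHS = 3, y in [4, 9]  -> 2 point(s)
  x = 5: RHS = 10, y in [6, 7]  -> 2 point(s)
  x = 7: RHS = 3, y in [4, 9]  -> 2 point(s)
  x = 8: RHS = 1, y in [1, 12]  -> 2 point(s)
  x = 10: RHS = 4, y in [2, 11]  -> 2 point(s)
  x = 12: RHS = 0, y in [0]  -> 1 point(s)
Affine points: 15. Add the point at infinity: total = 16.

#E(F_13) = 16


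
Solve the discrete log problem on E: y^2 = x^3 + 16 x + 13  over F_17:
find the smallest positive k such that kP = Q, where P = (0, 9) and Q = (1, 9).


Enumerate multiples of P until we hit Q = (1, 9):
  1P = (0, 9)
  2P = (1, 9)
Match found at i = 2.

k = 2
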